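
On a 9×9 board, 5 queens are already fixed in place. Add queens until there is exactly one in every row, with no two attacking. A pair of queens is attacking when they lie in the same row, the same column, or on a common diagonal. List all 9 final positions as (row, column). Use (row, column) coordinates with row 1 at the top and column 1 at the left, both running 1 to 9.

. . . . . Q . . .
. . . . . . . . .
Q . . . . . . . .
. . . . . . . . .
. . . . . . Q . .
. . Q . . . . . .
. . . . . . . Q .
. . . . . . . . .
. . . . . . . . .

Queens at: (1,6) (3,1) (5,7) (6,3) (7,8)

(1,6) (2,9) (3,1) (4,4) (5,7) (6,3) (7,8) (8,2) (9,5)

Row 2: attacked by (1,6)→{5,6,7}; (3,1)→{1,2}; (5,7)→{4,7}; (6,3)→{3,7}; (7,8)→{3,8}. Safe: 9. Place at column 9.
Row 4: attacked by (1,6)→{3,6,9}; (2,9)→{7,9}; (3,1)→{1,2}; (5,7)→{6,7,8}; (6,3)→{1,3,5}; (7,8)→{5,8}. Safe: 4. Place at column 4.
Row 8: attacked by (1,6)→{6}; (2,9)→{3,9}; (3,1)→{1,6}; (4,4)→{4,8}; (5,7)→{4,7}; (6,3)→{1,3,5}; (7,8)→{7,8,9}. Safe: 2. Place at column 2.
Row 9: attacked by (1,6)→{6}; (2,9)→{2,9}; (3,1)→{1,7}; (4,4)→{4,9}; (5,7)→{3,7}; (6,3)→{3,6}; (7,8)→{6,8}; (8,2)→{1,2,3}. Safe: 5. Place at column 5.
Columns [6, 9, 1, 4, 7, 3, 8, 2, 5], r−c [-5, -7, 2, 0, -2, 3, -1, 6, 4], r+c [7, 11, 4, 8, 12, 9, 15, 10, 14] are all distinct, so no two queens attack.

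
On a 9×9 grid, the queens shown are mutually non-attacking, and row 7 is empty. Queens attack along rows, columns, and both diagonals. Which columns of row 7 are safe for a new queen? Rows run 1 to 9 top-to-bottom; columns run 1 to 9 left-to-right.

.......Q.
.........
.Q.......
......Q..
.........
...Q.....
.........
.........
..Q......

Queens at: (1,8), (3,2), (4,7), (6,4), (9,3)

columns 9

(1,8) attacks row 7 at column 8 and diagonals 2.
(3,2) attacks row 7 at column 2 and diagonals 6.
(4,7) attacks row 7 at column 7 and diagonals 4.
(6,4) attacks row 7 at column 4 and diagonals 3, 5.
(9,3) attacks row 7 at column 3 and diagonals 1, 5.
Attacked columns: {1, 2, 3, 4, 5, 6, 7, 8}. Safe: {9}.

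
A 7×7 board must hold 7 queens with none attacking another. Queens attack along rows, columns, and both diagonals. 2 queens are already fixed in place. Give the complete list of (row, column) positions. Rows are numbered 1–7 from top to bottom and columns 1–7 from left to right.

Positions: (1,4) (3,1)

Row 2: attacked by (1,4)→{3,4,5}; (3,1)→{1,2}. Safe: 6, 7. Place at column 6.
Row 4: attacked by (1,4)→{1,4,7}; (2,6)→{4,6}; (3,1)→{1,2}. Safe: 3, 5. Place at column 3.
Row 5: attacked by (1,4)→{4}; (2,6)→{3,6}; (3,1)→{1,3}; (4,3)→{2,3,4}. Safe: 5, 7. Place at column 5.
Row 6: attacked by (1,4)→{4}; (2,6)→{2,6}; (3,1)→{1,4}; (4,3)→{1,3,5}; (5,5)→{4,5,6}. Safe: 7. Place at column 7.
Row 7: attacked by (1,4)→{4}; (2,6)→{1,6}; (3,1)→{1,5}; (4,3)→{3,6}; (5,5)→{3,5,7}; (6,7)→{6,7}. Safe: 2. Place at column 2.
Columns [4, 6, 1, 3, 5, 7, 2], r−c [-3, -4, 2, 1, 0, -1, 5], r+c [5, 8, 4, 7, 10, 13, 9] are all distinct, so no two queens attack.

(1,4) (2,6) (3,1) (4,3) (5,5) (6,7) (7,2)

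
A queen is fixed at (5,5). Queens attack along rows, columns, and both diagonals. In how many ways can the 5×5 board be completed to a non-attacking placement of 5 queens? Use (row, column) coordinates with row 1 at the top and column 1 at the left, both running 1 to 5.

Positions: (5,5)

Branch on row 1: col 2 → 1; col 3 → 1; col 4 → 0.
Sum: 1 + 1 + 0 = 2.

2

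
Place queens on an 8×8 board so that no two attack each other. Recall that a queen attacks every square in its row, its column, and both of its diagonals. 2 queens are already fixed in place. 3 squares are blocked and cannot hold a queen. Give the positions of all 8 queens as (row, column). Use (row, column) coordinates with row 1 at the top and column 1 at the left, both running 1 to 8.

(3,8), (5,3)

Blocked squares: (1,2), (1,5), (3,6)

(1,1) (2,5) (3,8) (4,6) (5,3) (6,7) (7,2) (8,4)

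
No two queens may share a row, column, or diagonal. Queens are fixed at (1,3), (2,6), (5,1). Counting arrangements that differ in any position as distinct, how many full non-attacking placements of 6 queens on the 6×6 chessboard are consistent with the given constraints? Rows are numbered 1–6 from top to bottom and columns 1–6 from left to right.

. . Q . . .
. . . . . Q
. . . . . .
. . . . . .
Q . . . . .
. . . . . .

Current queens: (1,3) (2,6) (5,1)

1

Branch on row 3: col 2 → 1; col 4 → 0.
Sum: 1 + 0 = 1.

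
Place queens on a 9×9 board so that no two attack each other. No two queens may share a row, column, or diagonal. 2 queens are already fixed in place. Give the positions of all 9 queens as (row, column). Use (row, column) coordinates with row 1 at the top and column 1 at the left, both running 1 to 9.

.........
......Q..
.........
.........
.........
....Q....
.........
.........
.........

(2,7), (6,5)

Row 1: attacked by (2,7)→{6,7,8}; (6,5)→{5}. Safe: 1, 2, 3, 4, 9. Place at column 4.
Row 3: attacked by (1,4)→{2,4,6}; (2,7)→{6,7,8}; (6,5)→{2,5,8}. Safe: 1, 3, 9. Place at column 3.
Row 4: attacked by (1,4)→{1,4,7}; (2,7)→{5,7,9}; (3,3)→{2,3,4}; (6,5)→{3,5,7}. Safe: 6, 8. Place at column 8.
Row 5: attacked by (1,4)→{4,8}; (2,7)→{4,7}; (3,3)→{1,3,5}; (4,8)→{7,8,9}; (6,5)→{4,5,6}. Safe: 2. Place at column 2.
Row 7: attacked by (1,4)→{4}; (2,7)→{2,7}; (3,3)→{3,7}; (4,8)→{5,8}; (5,2)→{2,4}; (6,5)→{4,5,6}. Safe: 1, 9. Place at column 9.
Row 8: attacked by (1,4)→{4}; (2,7)→{1,7}; (3,3)→{3,8}; (4,8)→{4,8}; (5,2)→{2,5}; (6,5)→{3,5,7}; (7,9)→{8,9}. Safe: 6. Place at column 6.
Row 9: attacked by (1,4)→{4}; (2,7)→{7}; (3,3)→{3,9}; (4,8)→{3,8}; (5,2)→{2,6}; (6,5)→{2,5,8}; (7,9)→{7,9}; (8,6)→{5,6,7}. Safe: 1. Place at column 1.
Columns [4, 7, 3, 8, 2, 5, 9, 6, 1], r−c [-3, -5, 0, -4, 3, 1, -2, 2, 8], r+c [5, 9, 6, 12, 7, 11, 16, 14, 10] are all distinct, so no two queens attack.

(1,4) (2,7) (3,3) (4,8) (5,2) (6,5) (7,9) (8,6) (9,1)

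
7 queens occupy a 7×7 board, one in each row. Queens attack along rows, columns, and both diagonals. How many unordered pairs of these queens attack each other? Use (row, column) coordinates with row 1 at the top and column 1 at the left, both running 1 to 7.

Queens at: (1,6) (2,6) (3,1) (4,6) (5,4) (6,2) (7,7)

4

Same column: (1,6)–(2,6) (column 6); (1,6)–(4,6) (column 6); (2,6)–(4,6) (column 6).
Same diagonal: (2,6)–(6,2) (|2−6| = |6−2| = 4).
Total attacking pairs: 4.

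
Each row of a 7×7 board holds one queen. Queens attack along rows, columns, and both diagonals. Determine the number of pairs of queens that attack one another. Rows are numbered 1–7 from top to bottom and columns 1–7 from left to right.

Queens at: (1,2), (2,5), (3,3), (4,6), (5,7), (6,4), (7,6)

Same column: (4,6)–(7,6) (column 6).
Same diagonal: (4,6)–(5,7) (|4−5| = |6−7| = 1); (4,6)–(6,4) (|4−6| = |6−4| = 2).
Total attacking pairs: 3.

3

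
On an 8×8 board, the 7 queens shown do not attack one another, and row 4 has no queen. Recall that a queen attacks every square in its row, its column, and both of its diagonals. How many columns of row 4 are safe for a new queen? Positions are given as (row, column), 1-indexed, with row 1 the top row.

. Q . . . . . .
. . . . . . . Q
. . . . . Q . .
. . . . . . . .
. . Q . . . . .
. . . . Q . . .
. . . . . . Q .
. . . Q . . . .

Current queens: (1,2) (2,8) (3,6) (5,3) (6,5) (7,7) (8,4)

(1,2) attacks row 4 at column 2 and diagonals 5.
(2,8) attacks row 4 at column 8 and diagonals 6.
(3,6) attacks row 4 at column 6 and diagonals 5, 7.
(5,3) attacks row 4 at column 3 and diagonals 2, 4.
(6,5) attacks row 4 at column 5 and diagonals 3, 7.
(7,7) attacks row 4 at column 7 and diagonals 4.
(8,4) attacks row 4 at column 4 and diagonals 8.
Attacked columns: {2, 3, 4, 5, 6, 7, 8}. Safe: {1}.

1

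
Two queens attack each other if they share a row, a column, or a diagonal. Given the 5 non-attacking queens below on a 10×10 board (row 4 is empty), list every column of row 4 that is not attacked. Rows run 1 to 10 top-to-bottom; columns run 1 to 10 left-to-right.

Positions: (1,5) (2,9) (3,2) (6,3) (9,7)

columns 4, 6, 10

(1,5) attacks row 4 at column 5 and diagonals 2, 8.
(2,9) attacks row 4 at column 9 and diagonals 7.
(3,2) attacks row 4 at column 2 and diagonals 1, 3.
(6,3) attacks row 4 at column 3 and diagonals 1, 5.
(9,7) attacks row 4 at column 7 and diagonals 2.
Attacked columns: {1, 2, 3, 5, 7, 8, 9}. Safe: {4, 6, 10}.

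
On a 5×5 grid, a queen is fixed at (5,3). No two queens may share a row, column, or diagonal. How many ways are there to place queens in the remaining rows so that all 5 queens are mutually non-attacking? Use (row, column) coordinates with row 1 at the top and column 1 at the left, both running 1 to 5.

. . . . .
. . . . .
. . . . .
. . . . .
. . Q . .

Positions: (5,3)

2

Branch on row 1: col 1 → 1; col 2 → 0; col 4 → 0; col 5 → 1.
Sum: 1 + 0 + 0 + 1 = 2.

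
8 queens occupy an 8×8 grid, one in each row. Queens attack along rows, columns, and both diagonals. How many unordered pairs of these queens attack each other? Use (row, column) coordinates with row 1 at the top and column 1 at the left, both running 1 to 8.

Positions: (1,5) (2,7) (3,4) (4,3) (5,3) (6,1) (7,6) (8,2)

5

Same column: (4,3)–(5,3) (column 3).
Same diagonal: (3,4)–(4,3) (|3−4| = |4−3| = 1); (3,4)–(6,1) (|3−6| = |4−1| = 3); (4,3)–(6,1) (|4−6| = |3−1| = 2); (4,3)–(7,6) (|4−7| = |3−6| = 3).
Total attacking pairs: 5.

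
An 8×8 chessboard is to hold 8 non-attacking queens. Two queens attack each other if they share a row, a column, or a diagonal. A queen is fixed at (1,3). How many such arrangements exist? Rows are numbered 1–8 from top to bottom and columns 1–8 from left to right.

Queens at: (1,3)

16

Branch on row 2: col 1 → 1; col 5 → 4; col 6 → 8; col 7 → 2; col 8 → 1.
Sum: 1 + 4 + 8 + 2 + 1 = 16.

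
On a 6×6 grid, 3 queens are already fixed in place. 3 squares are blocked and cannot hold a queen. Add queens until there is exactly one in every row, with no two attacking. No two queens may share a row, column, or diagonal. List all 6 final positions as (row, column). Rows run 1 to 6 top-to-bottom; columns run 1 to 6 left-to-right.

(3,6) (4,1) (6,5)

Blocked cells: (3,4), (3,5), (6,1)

Row 1: attacked by (3,6)→{4,6}; (4,1)→{1,4}; (6,5)→{5}. Safe: 2, 3. Place at column 2.
Row 2: attacked by (1,2)→{1,2,3}; (3,6)→{5,6}; (4,1)→{1,3}; (6,5)→{1,5}. Safe: 4. Place at column 4.
Row 5: attacked by (1,2)→{2,6}; (2,4)→{1,4}; (3,6)→{4,6}; (4,1)→{1,2}; (6,5)→{4,5,6}. Safe: 3. Place at column 3.
Columns [2, 4, 6, 1, 3, 5], r−c [-1, -2, -3, 3, 2, 1], r+c [3, 6, 9, 5, 8, 11] are all distinct, so no two queens attack.

(1,2) (2,4) (3,6) (4,1) (5,3) (6,5)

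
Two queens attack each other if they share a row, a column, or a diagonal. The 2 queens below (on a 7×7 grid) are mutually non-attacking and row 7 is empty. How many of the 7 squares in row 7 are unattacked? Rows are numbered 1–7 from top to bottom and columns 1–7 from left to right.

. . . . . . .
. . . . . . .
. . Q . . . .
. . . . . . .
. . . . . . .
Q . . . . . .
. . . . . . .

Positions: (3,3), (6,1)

3

(3,3) attacks row 7 at column 3 and diagonals 7.
(6,1) attacks row 7 at column 1 and diagonals 2.
Attacked columns: {1, 2, 3, 7}. Safe: {4, 5, 6}.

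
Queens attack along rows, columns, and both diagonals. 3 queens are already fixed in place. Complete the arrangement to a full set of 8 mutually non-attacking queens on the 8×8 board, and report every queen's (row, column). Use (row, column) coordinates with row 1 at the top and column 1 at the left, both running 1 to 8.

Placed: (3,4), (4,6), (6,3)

Row 1: attacked by (3,4)→{2,4,6}; (4,6)→{3,6}; (6,3)→{3,8}. Safe: 1, 5, 7. Place at column 5.
Row 2: attacked by (1,5)→{4,5,6}; (3,4)→{3,4,5}; (4,6)→{4,6,8}; (6,3)→{3,7}. Safe: 1, 2. Place at column 2.
Row 5: attacked by (1,5)→{1,5}; (2,2)→{2,5}; (3,4)→{2,4,6}; (4,6)→{5,6,7}; (6,3)→{2,3,4}. Safe: 8. Place at column 8.
Row 7: attacked by (1,5)→{5}; (2,2)→{2,7}; (3,4)→{4,8}; (4,6)→{3,6}; (5,8)→{6,8}; (6,3)→{2,3,4}. Safe: 1. Place at column 1.
Row 8: attacked by (1,5)→{5}; (2,2)→{2,8}; (3,4)→{4}; (4,6)→{2,6}; (5,8)→{5,8}; (6,3)→{1,3,5}; (7,1)→{1,2}. Safe: 7. Place at column 7.
Columns [5, 2, 4, 6, 8, 3, 1, 7], r−c [-4, 0, -1, -2, -3, 3, 6, 1], r+c [6, 4, 7, 10, 13, 9, 8, 15] are all distinct, so no two queens attack.

(1,5) (2,2) (3,4) (4,6) (5,8) (6,3) (7,1) (8,7)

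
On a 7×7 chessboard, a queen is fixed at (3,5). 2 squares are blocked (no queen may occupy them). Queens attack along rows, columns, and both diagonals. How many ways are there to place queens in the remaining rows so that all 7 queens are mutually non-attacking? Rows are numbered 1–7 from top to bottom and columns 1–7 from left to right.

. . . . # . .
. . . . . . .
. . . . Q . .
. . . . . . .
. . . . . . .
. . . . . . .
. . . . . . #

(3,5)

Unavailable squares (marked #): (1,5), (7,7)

Branch on row 1: col 1 → 1; col 2 → 1; col 4 → 1; col 6 → 2.
Sum: 1 + 1 + 1 + 2 = 5.

5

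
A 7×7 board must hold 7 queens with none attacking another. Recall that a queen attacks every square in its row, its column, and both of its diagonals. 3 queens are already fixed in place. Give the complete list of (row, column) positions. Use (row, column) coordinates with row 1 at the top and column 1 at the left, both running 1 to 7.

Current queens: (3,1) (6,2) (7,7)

Row 1: attacked by (3,1)→{1,3}; (6,2)→{2,7}; (7,7)→{1,7}. Safe: 4, 5, 6. Place at column 5.
Row 2: attacked by (1,5)→{4,5,6}; (3,1)→{1,2}; (6,2)→{2,6}; (7,7)→{2,7}. Safe: 3. Place at column 3.
Row 4: attacked by (1,5)→{2,5}; (2,3)→{1,3,5}; (3,1)→{1,2}; (6,2)→{2,4}; (7,7)→{4,7}. Safe: 6. Place at column 6.
Row 5: attacked by (1,5)→{1,5}; (2,3)→{3,6}; (3,1)→{1,3}; (4,6)→{5,6,7}; (6,2)→{1,2,3}; (7,7)→{5,7}. Safe: 4. Place at column 4.
Columns [5, 3, 1, 6, 4, 2, 7], r−c [-4, -1, 2, -2, 1, 4, 0], r+c [6, 5, 4, 10, 9, 8, 14] are all distinct, so no two queens attack.

(1,5) (2,3) (3,1) (4,6) (5,4) (6,2) (7,7)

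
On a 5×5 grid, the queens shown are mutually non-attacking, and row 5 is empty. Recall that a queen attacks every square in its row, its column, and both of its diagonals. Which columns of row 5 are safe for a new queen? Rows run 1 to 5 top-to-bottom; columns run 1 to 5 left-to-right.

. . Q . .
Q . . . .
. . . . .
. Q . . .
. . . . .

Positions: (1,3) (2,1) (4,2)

columns 5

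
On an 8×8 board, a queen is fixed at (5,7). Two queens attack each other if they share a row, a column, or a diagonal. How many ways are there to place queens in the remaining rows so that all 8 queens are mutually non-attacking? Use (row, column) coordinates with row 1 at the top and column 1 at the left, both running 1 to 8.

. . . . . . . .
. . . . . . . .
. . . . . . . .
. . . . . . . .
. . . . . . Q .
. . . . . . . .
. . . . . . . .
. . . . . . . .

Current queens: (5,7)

Branch on row 1: col 1 → 1; col 2 → 0; col 4 → 3; col 5 → 3; col 6 → 0; col 8 → 1.
Sum: 1 + 0 + 3 + 3 + 0 + 1 = 8.

8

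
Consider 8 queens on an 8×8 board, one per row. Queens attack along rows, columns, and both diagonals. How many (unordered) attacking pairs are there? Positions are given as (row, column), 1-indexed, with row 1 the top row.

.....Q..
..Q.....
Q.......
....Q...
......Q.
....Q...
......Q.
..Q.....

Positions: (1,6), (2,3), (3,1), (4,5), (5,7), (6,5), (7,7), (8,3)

5

Same column: (2,3)–(8,3) (column 3); (4,5)–(6,5) (column 5); (5,7)–(7,7) (column 7).
Same diagonal: (2,3)–(4,5) (|2−4| = |3−5| = 2); (6,5)–(8,3) (|6−8| = |5−3| = 2).
Total attacking pairs: 5.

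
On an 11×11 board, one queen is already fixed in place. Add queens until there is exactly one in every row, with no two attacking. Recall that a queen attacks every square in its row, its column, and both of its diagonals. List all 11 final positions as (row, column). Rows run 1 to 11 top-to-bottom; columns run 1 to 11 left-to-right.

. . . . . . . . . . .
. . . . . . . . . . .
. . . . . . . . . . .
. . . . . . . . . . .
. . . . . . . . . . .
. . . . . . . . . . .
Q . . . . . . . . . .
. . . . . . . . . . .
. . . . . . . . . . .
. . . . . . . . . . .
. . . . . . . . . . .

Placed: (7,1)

(1,9) (2,5) (3,3) (4,10) (5,6) (6,11) (7,1) (8,7) (9,4) (10,2) (11,8)

Row 1: attacked by (7,1)→{1,7}. Safe: 2, 3, 4, 5, 6, 8, 9, 10, 11. Place at column 9.
Row 2: attacked by (1,9)→{8,9,10}; (7,1)→{1,6}. Safe: 2, 3, 4, 5, 7, 11. Place at column 5.
Row 3: attacked by (1,9)→{7,9,11}; (2,5)→{4,5,6}; (7,1)→{1,5}. Safe: 2, 3, 8, 10. Place at column 3.
Row 4: attacked by (1,9)→{6,9}; (2,5)→{3,5,7}; (3,3)→{2,3,4}; (7,1)→{1,4}. Safe: 8, 10, 11. Place at column 10.
Row 5: attacked by (1,9)→{5,9}; (2,5)→{2,5,8}; (3,3)→{1,3,5}; (4,10)→{9,10,11}; (7,1)→{1,3}. Safe: 4, 6, 7. Place at column 6.
Row 6: attacked by (1,9)→{4,9}; (2,5)→{1,5,9}; (3,3)→{3,6}; (4,10)→{8,10}; (5,6)→{5,6,7}; (7,1)→{1,2}. Safe: 11. Place at column 11.
Row 8: attacked by (1,9)→{2,9}; (2,5)→{5,11}; (3,3)→{3,8}; (4,10)→{6,10}; (5,6)→{3,6,9}; (6,11)→{9,11}; (7,1)→{1,2}. Safe: 4, 7. Place at column 7.
Row 9: attacked by (1,9)→{1,9}; (2,5)→{5}; (3,3)→{3,9}; (4,10)→{5,10}; (5,6)→{2,6,10}; (6,11)→{8,11}; (7,1)→{1,3}; (8,7)→{6,7,8}. Safe: 4. Place at column 4.
Row 10: attacked by (1,9)→{9}; (2,5)→{5}; (3,3)→{3,10}; (4,10)→{4,10}; (5,6)→{1,6,11}; (6,11)→{7,11}; (7,1)→{1,4}; (8,7)→{5,7,9}; (9,4)→{3,4,5}. Safe: 2, 8. Place at column 2.
Row 11: attacked by (1,9)→{9}; (2,5)→{5}; (3,3)→{3,11}; (4,10)→{3,10}; (5,6)→{6}; (6,11)→{6,11}; (7,1)→{1,5}; (8,7)→{4,7,10}; (9,4)→{2,4,6}; (10,2)→{1,2,3}. Safe: 8. Place at column 8.
Columns [9, 5, 3, 10, 6, 11, 1, 7, 4, 2, 8], r−c [-8, -3, 0, -6, -1, -5, 6, 1, 5, 8, 3], r+c [10, 7, 6, 14, 11, 17, 8, 15, 13, 12, 19] are all distinct, so no two queens attack.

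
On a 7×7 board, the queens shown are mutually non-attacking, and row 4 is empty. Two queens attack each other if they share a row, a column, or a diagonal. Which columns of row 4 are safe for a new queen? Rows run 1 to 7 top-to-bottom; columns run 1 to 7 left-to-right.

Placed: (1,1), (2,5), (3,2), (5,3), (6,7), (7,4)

columns 6

(1,1) attacks row 4 at column 1 and diagonals 4.
(2,5) attacks row 4 at column 5 and diagonals 3, 7.
(3,2) attacks row 4 at column 2 and diagonals 1, 3.
(5,3) attacks row 4 at column 3 and diagonals 2, 4.
(6,7) attacks row 4 at column 7 and diagonals 5.
(7,4) attacks row 4 at column 4 and diagonals 1, 7.
Attacked columns: {1, 2, 3, 4, 5, 7}. Safe: {6}.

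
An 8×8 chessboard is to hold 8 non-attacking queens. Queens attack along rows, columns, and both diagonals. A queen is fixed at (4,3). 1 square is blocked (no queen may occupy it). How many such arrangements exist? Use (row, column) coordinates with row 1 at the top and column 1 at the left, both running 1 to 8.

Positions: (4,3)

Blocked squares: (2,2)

Branch on row 1: col 1 → 1; col 2 → 1; col 4 → 4; col 5 → 1; col 7 → 0; col 8 → 1.
Sum: 1 + 1 + 4 + 1 + 0 + 1 = 8.

8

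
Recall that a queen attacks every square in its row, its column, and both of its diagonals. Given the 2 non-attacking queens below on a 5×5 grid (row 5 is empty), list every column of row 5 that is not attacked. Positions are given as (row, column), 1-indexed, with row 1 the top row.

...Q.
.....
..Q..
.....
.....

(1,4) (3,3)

columns 2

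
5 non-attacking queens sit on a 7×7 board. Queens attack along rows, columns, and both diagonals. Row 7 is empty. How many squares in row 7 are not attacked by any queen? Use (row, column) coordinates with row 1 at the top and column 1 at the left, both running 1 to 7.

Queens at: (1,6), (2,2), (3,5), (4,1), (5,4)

(1,6) attacks row 7 at column 6.
(2,2) attacks row 7 at column 2 and diagonals 7.
(3,5) attacks row 7 at column 5 and diagonals 1.
(4,1) attacks row 7 at column 1 and diagonals 4.
(5,4) attacks row 7 at column 4 and diagonals 2, 6.
Attacked columns: {1, 2, 4, 5, 6, 7}. Safe: {3}.

1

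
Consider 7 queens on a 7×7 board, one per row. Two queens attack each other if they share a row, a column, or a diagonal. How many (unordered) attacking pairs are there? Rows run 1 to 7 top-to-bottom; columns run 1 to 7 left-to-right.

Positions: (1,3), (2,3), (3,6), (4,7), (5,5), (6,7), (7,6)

6

Same column: (1,3)–(2,3) (column 3); (3,6)–(7,6) (column 6); (4,7)–(6,7) (column 7).
Same diagonal: (2,3)–(6,7) (|2−6| = |3−7| = 4); (3,6)–(4,7) (|3−4| = |6−7| = 1); (6,7)–(7,6) (|6−7| = |7−6| = 1).
Total attacking pairs: 6.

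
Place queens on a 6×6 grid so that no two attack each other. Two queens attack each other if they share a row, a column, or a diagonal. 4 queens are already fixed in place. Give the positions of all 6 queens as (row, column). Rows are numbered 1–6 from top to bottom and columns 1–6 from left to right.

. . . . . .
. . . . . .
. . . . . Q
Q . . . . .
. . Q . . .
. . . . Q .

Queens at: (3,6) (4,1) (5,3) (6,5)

Row 1: attacked by (3,6)→{4,6}; (4,1)→{1,4}; (5,3)→{3}; (6,5)→{5}. Safe: 2. Place at column 2.
Row 2: attacked by (1,2)→{1,2,3}; (3,6)→{5,6}; (4,1)→{1,3}; (5,3)→{3,6}; (6,5)→{1,5}. Safe: 4. Place at column 4.
Columns [2, 4, 6, 1, 3, 5], r−c [-1, -2, -3, 3, 2, 1], r+c [3, 6, 9, 5, 8, 11] are all distinct, so no two queens attack.

(1,2) (2,4) (3,6) (4,1) (5,3) (6,5)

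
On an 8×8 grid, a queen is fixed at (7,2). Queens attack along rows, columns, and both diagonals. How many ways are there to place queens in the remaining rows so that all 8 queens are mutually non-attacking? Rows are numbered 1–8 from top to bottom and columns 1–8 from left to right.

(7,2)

Branch on row 1: col 1 → 2; col 3 → 3; col 4 → 1; col 5 → 2; col 6 → 5; col 7 → 3.
Sum: 2 + 3 + 1 + 2 + 5 + 3 = 16.

16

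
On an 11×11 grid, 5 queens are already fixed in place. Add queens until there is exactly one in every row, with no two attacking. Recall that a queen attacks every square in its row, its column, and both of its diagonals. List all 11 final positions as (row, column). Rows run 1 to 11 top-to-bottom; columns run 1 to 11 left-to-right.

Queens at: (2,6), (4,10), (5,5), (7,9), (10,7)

(1,2) (2,6) (3,8) (4,10) (5,5) (6,1) (7,9) (8,11) (9,3) (10,7) (11,4)

Row 1: attacked by (2,6)→{5,6,7}; (4,10)→{7,10}; (5,5)→{1,5,9}; (7,9)→{3,9}; (10,7)→{7}. Safe: 2, 4, 8, 11. Place at column 2.
Row 3: attacked by (1,2)→{2,4}; (2,6)→{5,6,7}; (4,10)→{9,10,11}; (5,5)→{3,5,7}; (7,9)→{5,9}; (10,7)→{7}. Safe: 1, 8. Place at column 8.
Row 6: attacked by (1,2)→{2,7}; (2,6)→{2,6,10}; (3,8)→{5,8,11}; (4,10)→{8,10}; (5,5)→{4,5,6}; (7,9)→{8,9,10}; (10,7)→{3,7,11}. Safe: 1. Place at column 1.
Row 8: attacked by (1,2)→{2,9}; (2,6)→{6}; (3,8)→{3,8}; (4,10)→{6,10}; (5,5)→{2,5,8}; (6,1)→{1,3}; (7,9)→{8,9,10}; (10,7)→{5,7,9}. Safe: 4, 11. Place at column 11.
Row 9: attacked by (1,2)→{2,10}; (2,6)→{6}; (3,8)→{2,8}; (4,10)→{5,10}; (5,5)→{1,5,9}; (6,1)→{1,4}; (7,9)→{7,9,11}; (8,11)→{10,11}; (10,7)→{6,7,8}. Safe: 3. Place at column 3.
Row 11: attacked by (1,2)→{2}; (2,6)→{6}; (3,8)→{8}; (4,10)→{3,10}; (5,5)→{5,11}; (6,1)→{1,6}; (7,9)→{5,9}; (8,11)→{8,11}; (9,3)→{1,3,5}; (10,7)→{6,7,8}. Safe: 4. Place at column 4.
Columns [2, 6, 8, 10, 5, 1, 9, 11, 3, 7, 4], r−c [-1, -4, -5, -6, 0, 5, -2, -3, 6, 3, 7], r+c [3, 8, 11, 14, 10, 7, 16, 19, 12, 17, 15] are all distinct, so no two queens attack.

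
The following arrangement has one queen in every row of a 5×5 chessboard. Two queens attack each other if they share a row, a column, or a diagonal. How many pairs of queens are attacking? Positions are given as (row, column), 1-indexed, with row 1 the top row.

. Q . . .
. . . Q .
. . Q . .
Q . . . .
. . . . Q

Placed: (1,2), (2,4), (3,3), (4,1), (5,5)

2

Same diagonal: (2,4)–(3,3) (|2−3| = |4−3| = 1); (3,3)–(5,5) (|3−5| = |3−5| = 2).
Total attacking pairs: 2.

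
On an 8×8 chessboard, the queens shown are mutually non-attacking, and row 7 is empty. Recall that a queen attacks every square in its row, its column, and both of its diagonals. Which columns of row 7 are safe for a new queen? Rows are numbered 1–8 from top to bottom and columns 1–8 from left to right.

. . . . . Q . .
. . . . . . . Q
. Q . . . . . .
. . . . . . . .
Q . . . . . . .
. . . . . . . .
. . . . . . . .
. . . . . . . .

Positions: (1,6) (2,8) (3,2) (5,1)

columns 4, 5, 7

(1,6) attacks row 7 at column 6.
(2,8) attacks row 7 at column 8 and diagonals 3.
(3,2) attacks row 7 at column 2 and diagonals 6.
(5,1) attacks row 7 at column 1 and diagonals 3.
Attacked columns: {1, 2, 3, 6, 8}. Safe: {4, 5, 7}.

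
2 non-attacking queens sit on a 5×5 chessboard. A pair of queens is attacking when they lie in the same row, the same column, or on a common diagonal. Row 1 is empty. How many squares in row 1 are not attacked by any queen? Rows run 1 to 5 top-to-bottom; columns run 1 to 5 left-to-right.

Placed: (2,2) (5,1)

1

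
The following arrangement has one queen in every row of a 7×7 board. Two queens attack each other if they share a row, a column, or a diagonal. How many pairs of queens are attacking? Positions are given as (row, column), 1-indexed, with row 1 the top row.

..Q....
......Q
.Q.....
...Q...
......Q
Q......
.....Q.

3

Same column: (2,7)–(5,7) (column 7).
Same diagonal: (1,3)–(5,7) (|1−5| = |3−7| = 4); (3,2)–(7,6) (|3−7| = |2−6| = 4).
Total attacking pairs: 3.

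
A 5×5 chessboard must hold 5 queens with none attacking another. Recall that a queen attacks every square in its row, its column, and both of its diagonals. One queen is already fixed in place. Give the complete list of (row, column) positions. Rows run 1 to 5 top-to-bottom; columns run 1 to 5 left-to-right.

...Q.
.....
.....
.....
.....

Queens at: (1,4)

Row 2: attacked by (1,4)→{3,4,5}. Safe: 1, 2. Place at column 1.
Row 3: attacked by (1,4)→{2,4}; (2,1)→{1,2}. Safe: 3, 5. Place at column 3.
Row 4: attacked by (1,4)→{1,4}; (2,1)→{1,3}; (3,3)→{2,3,4}. Safe: 5. Place at column 5.
Row 5: attacked by (1,4)→{4}; (2,1)→{1,4}; (3,3)→{1,3,5}; (4,5)→{4,5}. Safe: 2. Place at column 2.
Columns [4, 1, 3, 5, 2], r−c [-3, 1, 0, -1, 3], r+c [5, 3, 6, 9, 7] are all distinct, so no two queens attack.

(1,4) (2,1) (3,3) (4,5) (5,2)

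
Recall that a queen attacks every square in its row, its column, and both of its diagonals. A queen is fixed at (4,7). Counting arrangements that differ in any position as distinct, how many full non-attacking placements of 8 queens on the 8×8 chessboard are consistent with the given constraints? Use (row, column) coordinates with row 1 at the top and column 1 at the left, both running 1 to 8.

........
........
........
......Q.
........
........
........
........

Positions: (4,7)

Branch on row 1: col 1 → 0; col 2 → 1; col 3 → 3; col 5 → 2; col 6 → 2; col 8 → 0.
Sum: 0 + 1 + 3 + 2 + 2 + 0 = 8.

8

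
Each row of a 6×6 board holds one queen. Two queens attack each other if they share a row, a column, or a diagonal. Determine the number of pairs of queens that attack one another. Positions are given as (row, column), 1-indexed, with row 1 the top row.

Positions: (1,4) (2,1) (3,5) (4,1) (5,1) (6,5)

Same column: (2,1)–(4,1) (column 1); (2,1)–(5,1) (column 1); (3,5)–(6,5) (column 5); (4,1)–(5,1) (column 1).
Same diagonal: (1,4)–(4,1) (|1−4| = |4−1| = 3); (2,1)–(6,5) (|2−6| = |1−5| = 4).
Total attacking pairs: 6.

6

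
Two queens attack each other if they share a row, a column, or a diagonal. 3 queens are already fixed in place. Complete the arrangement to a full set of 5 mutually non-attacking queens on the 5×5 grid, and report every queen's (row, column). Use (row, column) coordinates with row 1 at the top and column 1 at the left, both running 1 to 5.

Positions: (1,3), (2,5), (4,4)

Row 3: attacked by (1,3)→{1,3,5}; (2,5)→{4,5}; (4,4)→{3,4,5}. Safe: 2. Place at column 2.
Row 5: attacked by (1,3)→{3}; (2,5)→{2,5}; (3,2)→{2,4}; (4,4)→{3,4,5}. Safe: 1. Place at column 1.
Columns [3, 5, 2, 4, 1], r−c [-2, -3, 1, 0, 4], r+c [4, 7, 5, 8, 6] are all distinct, so no two queens attack.

(1,3) (2,5) (3,2) (4,4) (5,1)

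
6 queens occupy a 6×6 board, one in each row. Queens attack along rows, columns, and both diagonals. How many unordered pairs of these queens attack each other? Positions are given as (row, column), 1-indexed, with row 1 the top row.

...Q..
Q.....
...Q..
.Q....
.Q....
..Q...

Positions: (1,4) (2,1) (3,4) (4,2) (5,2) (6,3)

4

Same column: (1,4)–(3,4) (column 4); (4,2)–(5,2) (column 2).
Same diagonal: (3,4)–(5,2) (|3−5| = |4−2| = 2); (5,2)–(6,3) (|5−6| = |2−3| = 1).
Total attacking pairs: 4.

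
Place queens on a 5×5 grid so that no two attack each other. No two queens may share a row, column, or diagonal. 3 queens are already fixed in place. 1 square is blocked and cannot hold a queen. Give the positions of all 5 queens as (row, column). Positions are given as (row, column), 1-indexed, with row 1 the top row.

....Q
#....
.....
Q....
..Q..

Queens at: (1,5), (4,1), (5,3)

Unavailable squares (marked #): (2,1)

(1,5) (2,2) (3,4) (4,1) (5,3)

Row 2: attacked by (1,5)→{4,5}; (4,1)→{1,3}; (5,3)→{3}. Blocked: 1. Safe: 2. Place at column 2.
Row 3: attacked by (1,5)→{3,5}; (2,2)→{1,2,3}; (4,1)→{1,2}; (5,3)→{1,3,5}. Safe: 4. Place at column 4.
Columns [5, 2, 4, 1, 3], r−c [-4, 0, -1, 3, 2], r+c [6, 4, 7, 5, 8] are all distinct, so no two queens attack.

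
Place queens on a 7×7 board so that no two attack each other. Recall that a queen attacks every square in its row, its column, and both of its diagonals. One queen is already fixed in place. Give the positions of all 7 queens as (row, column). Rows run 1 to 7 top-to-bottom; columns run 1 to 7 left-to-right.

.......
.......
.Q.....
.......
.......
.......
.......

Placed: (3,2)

Row 1: attacked by (3,2)→{2,4}. Safe: 1, 3, 5, 6, 7. Place at column 3.
Row 2: attacked by (1,3)→{2,3,4}; (3,2)→{1,2,3}. Safe: 5, 6, 7. Place at column 7.
Row 4: attacked by (1,3)→{3,6}; (2,7)→{5,7}; (3,2)→{1,2,3}. Safe: 4. Place at column 4.
Row 5: attacked by (1,3)→{3,7}; (2,7)→{4,7}; (3,2)→{2,4}; (4,4)→{3,4,5}. Safe: 1, 6. Place at column 6.
Row 6: attacked by (1,3)→{3}; (2,7)→{3,7}; (3,2)→{2,5}; (4,4)→{2,4,6}; (5,6)→{5,6,7}. Safe: 1. Place at column 1.
Row 7: attacked by (1,3)→{3}; (2,7)→{2,7}; (3,2)→{2,6}; (4,4)→{1,4,7}; (5,6)→{4,6}; (6,1)→{1,2}. Safe: 5. Place at column 5.
Columns [3, 7, 2, 4, 6, 1, 5], r−c [-2, -5, 1, 0, -1, 5, 2], r+c [4, 9, 5, 8, 11, 7, 12] are all distinct, so no two queens attack.

(1,3) (2,7) (3,2) (4,4) (5,6) (6,1) (7,5)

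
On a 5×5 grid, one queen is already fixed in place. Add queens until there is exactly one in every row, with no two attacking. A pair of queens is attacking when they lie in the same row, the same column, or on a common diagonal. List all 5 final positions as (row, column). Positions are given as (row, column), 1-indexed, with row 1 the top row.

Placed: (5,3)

Row 1: attacked by (5,3)→{3}. Safe: 1, 2, 4, 5. Place at column 5.
Row 2: attacked by (1,5)→{4,5}; (5,3)→{3}. Safe: 1, 2. Place at column 2.
Row 3: attacked by (1,5)→{3,5}; (2,2)→{1,2,3}; (5,3)→{1,3,5}. Safe: 4. Place at column 4.
Row 4: attacked by (1,5)→{2,5}; (2,2)→{2,4}; (3,4)→{3,4,5}; (5,3)→{2,3,4}. Safe: 1. Place at column 1.
Columns [5, 2, 4, 1, 3], r−c [-4, 0, -1, 3, 2], r+c [6, 4, 7, 5, 8] are all distinct, so no two queens attack.

(1,5) (2,2) (3,4) (4,1) (5,3)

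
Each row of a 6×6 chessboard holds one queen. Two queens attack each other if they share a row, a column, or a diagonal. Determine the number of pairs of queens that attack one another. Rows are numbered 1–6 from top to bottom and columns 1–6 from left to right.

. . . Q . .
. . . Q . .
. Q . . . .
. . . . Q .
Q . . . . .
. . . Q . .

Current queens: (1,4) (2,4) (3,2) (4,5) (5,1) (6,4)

Same column: (1,4)–(2,4) (column 4); (1,4)–(6,4) (column 4); (2,4)–(6,4) (column 4).
Same diagonal: (1,4)–(3,2) (|1−3| = |4−2| = 2); (2,4)–(5,1) (|2−5| = |4−1| = 3).
Total attacking pairs: 5.

5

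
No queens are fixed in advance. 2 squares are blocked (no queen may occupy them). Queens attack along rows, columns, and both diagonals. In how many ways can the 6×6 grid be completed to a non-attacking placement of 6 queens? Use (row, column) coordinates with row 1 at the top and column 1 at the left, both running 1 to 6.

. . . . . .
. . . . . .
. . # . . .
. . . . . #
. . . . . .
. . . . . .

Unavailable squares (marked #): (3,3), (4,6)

Branch on row 1: col 1 → 0; col 2 → 1; col 3 → 1; col 4 → 1; col 5 → 0; col 6 → 0.
Sum: 0 + 1 + 1 + 1 + 0 + 0 = 3.

3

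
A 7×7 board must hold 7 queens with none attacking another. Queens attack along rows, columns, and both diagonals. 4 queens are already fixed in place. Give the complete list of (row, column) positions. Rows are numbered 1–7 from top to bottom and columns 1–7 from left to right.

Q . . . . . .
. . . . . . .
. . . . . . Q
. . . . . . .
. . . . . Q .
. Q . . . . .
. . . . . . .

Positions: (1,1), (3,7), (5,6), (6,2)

(1,1) (2,4) (3,7) (4,3) (5,6) (6,2) (7,5)

Row 2: attacked by (1,1)→{1,2}; (3,7)→{6,7}; (5,6)→{3,6}; (6,2)→{2,6}. Safe: 4, 5. Place at column 4.
Row 4: attacked by (1,1)→{1,4}; (2,4)→{2,4,6}; (3,7)→{6,7}; (5,6)→{5,6,7}; (6,2)→{2,4}. Safe: 3. Place at column 3.
Row 7: attacked by (1,1)→{1,7}; (2,4)→{4}; (3,7)→{3,7}; (4,3)→{3,6}; (5,6)→{4,6}; (6,2)→{1,2,3}. Safe: 5. Place at column 5.
Columns [1, 4, 7, 3, 6, 2, 5], r−c [0, -2, -4, 1, -1, 4, 2], r+c [2, 6, 10, 7, 11, 8, 12] are all distinct, so no two queens attack.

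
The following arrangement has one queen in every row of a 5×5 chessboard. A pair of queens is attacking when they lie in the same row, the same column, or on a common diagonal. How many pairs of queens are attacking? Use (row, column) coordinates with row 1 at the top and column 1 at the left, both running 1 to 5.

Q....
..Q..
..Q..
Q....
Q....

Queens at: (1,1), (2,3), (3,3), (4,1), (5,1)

7

Same column: (1,1)–(4,1) (column 1); (1,1)–(5,1) (column 1); (2,3)–(3,3) (column 3); (4,1)–(5,1) (column 1).
Same diagonal: (1,1)–(3,3) (|1−3| = |1−3| = 2); (2,3)–(4,1) (|2−4| = |3−1| = 2); (3,3)–(5,1) (|3−5| = |3−1| = 2).
Total attacking pairs: 7.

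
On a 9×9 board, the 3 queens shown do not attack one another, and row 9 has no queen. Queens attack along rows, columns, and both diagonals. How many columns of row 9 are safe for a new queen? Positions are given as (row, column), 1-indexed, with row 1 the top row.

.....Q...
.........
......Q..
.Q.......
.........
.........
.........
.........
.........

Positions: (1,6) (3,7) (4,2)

5

(1,6) attacks row 9 at column 6.
(3,7) attacks row 9 at column 7 and diagonals 1.
(4,2) attacks row 9 at column 2 and diagonals 7.
Attacked columns: {1, 2, 6, 7}. Safe: {3, 4, 5, 8, 9}.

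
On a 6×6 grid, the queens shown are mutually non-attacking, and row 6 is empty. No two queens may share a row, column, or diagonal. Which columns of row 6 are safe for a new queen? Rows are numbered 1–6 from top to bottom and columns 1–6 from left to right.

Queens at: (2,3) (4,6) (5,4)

columns 1, 2

(2,3) attacks row 6 at column 3.
(4,6) attacks row 6 at column 6 and diagonals 4.
(5,4) attacks row 6 at column 4 and diagonals 3, 5.
Attacked columns: {3, 4, 5, 6}. Safe: {1, 2}.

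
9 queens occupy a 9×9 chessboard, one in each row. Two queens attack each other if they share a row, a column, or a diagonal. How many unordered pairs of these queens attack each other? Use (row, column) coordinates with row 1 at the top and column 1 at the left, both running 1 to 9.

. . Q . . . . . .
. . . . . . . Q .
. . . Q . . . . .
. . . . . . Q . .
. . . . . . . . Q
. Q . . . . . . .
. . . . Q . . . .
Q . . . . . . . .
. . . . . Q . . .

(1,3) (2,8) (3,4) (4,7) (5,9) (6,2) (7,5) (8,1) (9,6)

All columns are distinct and no two queens satisfy |Δrow| = |Δcol|, so no pair attacks.

0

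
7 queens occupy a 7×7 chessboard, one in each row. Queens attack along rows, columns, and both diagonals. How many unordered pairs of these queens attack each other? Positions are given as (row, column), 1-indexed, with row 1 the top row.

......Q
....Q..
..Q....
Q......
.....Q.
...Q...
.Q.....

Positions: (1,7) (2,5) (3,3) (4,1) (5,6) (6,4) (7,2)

All columns are distinct and no two queens satisfy |Δrow| = |Δcol|, so no pair attacks.

0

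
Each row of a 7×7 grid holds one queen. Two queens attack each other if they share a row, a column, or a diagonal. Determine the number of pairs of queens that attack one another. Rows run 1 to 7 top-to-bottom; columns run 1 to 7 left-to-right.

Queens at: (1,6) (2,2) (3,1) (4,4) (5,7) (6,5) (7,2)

3

Same column: (2,2)–(7,2) (column 2).
Same diagonal: (2,2)–(3,1) (|2−3| = |2−1| = 1); (2,2)–(4,4) (|2−4| = |2−4| = 2).
Total attacking pairs: 3.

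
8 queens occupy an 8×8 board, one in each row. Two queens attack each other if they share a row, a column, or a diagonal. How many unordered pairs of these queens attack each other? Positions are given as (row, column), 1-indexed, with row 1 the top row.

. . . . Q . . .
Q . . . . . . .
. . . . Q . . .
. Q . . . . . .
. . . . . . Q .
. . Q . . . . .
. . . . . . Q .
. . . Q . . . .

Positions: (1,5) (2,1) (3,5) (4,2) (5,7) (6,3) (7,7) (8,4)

Same column: (1,5)–(3,5) (column 5); (5,7)–(7,7) (column 7).
Same diagonal: (1,5)–(4,2) (|1−4| = |5−2| = 3); (3,5)–(5,7) (|3−5| = |5−7| = 2); (5,7)–(8,4) (|5−8| = |7−4| = 3).
Total attacking pairs: 5.

5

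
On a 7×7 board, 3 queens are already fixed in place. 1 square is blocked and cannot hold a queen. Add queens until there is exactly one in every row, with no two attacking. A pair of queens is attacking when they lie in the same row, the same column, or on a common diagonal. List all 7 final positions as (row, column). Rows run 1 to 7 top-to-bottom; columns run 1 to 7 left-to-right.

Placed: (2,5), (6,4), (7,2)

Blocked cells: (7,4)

Row 1: attacked by (2,5)→{4,5,6}; (6,4)→{4}; (7,2)→{2}. Safe: 1, 3, 7. Place at column 7.
Row 3: attacked by (1,7)→{5,7}; (2,5)→{4,5,6}; (6,4)→{1,4,7}; (7,2)→{2,6}. Safe: 3. Place at column 3.
Row 4: attacked by (1,7)→{4,7}; (2,5)→{3,5,7}; (3,3)→{2,3,4}; (6,4)→{2,4,6}; (7,2)→{2,5}. Safe: 1. Place at column 1.
Row 5: attacked by (1,7)→{3,7}; (2,5)→{2,5}; (3,3)→{1,3,5}; (4,1)→{1,2}; (6,4)→{3,4,5}; (7,2)→{2,4}. Safe: 6. Place at column 6.
Columns [7, 5, 3, 1, 6, 4, 2], r−c [-6, -3, 0, 3, -1, 2, 5], r+c [8, 7, 6, 5, 11, 10, 9] are all distinct, so no two queens attack.

(1,7) (2,5) (3,3) (4,1) (5,6) (6,4) (7,2)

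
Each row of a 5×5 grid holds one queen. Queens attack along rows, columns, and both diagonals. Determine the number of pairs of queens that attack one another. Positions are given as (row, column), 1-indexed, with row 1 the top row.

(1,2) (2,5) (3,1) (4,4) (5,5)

2

Same column: (2,5)–(5,5) (column 5).
Same diagonal: (4,4)–(5,5) (|4−5| = |4−5| = 1).
Total attacking pairs: 2.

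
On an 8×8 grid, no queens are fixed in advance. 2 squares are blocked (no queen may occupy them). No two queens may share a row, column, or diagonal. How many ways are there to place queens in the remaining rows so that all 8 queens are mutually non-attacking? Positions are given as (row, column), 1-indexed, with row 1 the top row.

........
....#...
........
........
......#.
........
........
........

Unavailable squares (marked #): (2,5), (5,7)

Branch on row 1: col 1 → 2; col 2 → 6; col 3 → 12; col 4 → 15; col 5 → 15; col 6 → 16; col 7 → 7; col 8 → 3.
Sum: 2 + 6 + 12 + 15 + 15 + 16 + 7 + 3 = 76.

76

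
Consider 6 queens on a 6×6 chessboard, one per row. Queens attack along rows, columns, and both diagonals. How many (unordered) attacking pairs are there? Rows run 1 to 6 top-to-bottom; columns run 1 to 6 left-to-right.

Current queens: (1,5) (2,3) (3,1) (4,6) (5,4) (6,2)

All columns are distinct and no two queens satisfy |Δrow| = |Δcol|, so no pair attacks.

0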